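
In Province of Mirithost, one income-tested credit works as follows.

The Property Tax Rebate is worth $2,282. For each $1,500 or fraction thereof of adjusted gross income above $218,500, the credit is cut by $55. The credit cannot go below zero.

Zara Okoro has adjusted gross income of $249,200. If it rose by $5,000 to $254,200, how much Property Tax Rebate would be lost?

$165

At $249,200 — income exceeds $218,500 by $30,700, which is 21 full-or-partial $1,500 increments; reduction = 21 × $55 = $1,155, leaving $1,127.
At $254,200 — income exceeds $218,500 by $35,700, which is 24 full-or-partial $1,500 increments; reduction = 24 × $55 = $1,320, leaving $962.
Lost: $1,127 − $962 = $165.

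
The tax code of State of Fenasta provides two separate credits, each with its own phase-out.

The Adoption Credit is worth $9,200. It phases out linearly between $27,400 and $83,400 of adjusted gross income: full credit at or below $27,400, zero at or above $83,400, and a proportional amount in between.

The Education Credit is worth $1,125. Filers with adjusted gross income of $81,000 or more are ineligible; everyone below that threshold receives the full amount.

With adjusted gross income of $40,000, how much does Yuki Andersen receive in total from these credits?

$8,255

Adoption Credit: $40,000 is $12,600 into a $56,000 phase-out range, leaving 43,400/56,000 of the credit: $9,200 × 43,400/56,000 = $7,130.
Education Credit: $40,000 is below the $81,000 cutoff, so the full $1,125 applies.
Total: $7,130 + $1,125 = $8,255.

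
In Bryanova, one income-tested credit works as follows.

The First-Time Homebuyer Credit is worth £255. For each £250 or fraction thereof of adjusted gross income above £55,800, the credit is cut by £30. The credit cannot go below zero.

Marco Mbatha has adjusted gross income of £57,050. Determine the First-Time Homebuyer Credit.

First-Time Homebuyer Credit: income exceeds £55,800 by £1,250, which is 5 full-or-partial £250 increments; reduction = 5 × £30 = £150, leaving £105.

£105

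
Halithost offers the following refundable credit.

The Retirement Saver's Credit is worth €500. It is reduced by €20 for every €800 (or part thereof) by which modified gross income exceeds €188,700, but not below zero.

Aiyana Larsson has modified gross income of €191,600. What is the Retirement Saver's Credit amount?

€420

Retirement Saver's Credit: income exceeds €188,700 by €2,900, which is 4 full-or-partial €800 increments; reduction = 4 × €20 = €80, leaving €420.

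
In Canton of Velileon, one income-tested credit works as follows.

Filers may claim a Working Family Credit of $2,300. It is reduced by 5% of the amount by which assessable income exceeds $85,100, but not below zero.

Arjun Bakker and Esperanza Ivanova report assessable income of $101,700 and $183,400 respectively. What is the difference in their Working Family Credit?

$1,470

Arjun ($101,700): Working Family Credit: 5% of the $16,600 excess over $85,100 is $830; credit = $2,300 − $830 = $1,470.
Esperanza ($183,400): Working Family Credit: 5% of the $98,300 excess over $85,100 is $4,915 ≥ base, so the credit is $0.
Difference: |$1,470 − $0| = $1,470.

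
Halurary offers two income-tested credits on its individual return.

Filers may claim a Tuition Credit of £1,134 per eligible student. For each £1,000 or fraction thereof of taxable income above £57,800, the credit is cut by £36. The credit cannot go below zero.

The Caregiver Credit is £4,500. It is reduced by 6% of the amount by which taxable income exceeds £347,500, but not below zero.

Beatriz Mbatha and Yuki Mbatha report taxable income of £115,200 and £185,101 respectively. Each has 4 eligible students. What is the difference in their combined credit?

Beatriz (£115,200): Tuition Credit: base = 4 × £1,134 = £4,536. income exceeds £57,800 by £57,400, which is 58 full-or-partial £1,000 increments; reduction = 58 × £36 = £2,088, leaving £2,448. Caregiver Credit: £115,200 is at or below the £347,500 threshold, so the full £4,500 applies. total £2,448 + £4,500 = £6,948
Yuki (£185,101): Tuition Credit: base = 4 × £1,134 = £4,536. income exceeds £57,800 by £127,301 → 128 increments × £36 = £4,608 ≥ base, so the credit is £0. Caregiver Credit: £185,101 is at or below the £347,500 threshold, so the full £4,500 applies. total £0 + £4,500 = £4,500
Difference: |£6,948 − £4,500| = £2,448.

£2,448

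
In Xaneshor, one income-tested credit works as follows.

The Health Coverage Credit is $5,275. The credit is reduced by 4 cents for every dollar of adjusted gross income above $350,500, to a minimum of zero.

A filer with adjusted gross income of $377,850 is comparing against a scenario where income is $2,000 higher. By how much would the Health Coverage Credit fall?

$80

At $377,850 — 4% of the $27,350 excess over $350,500 is $1,094; credit = $5,275 − $1,094 = $4,181.
At $379,850 — 4% of the $29,350 excess over $350,500 is $1,174; credit = $5,275 − $1,174 = $4,101.
Lost: $4,181 − $4,101 = $80.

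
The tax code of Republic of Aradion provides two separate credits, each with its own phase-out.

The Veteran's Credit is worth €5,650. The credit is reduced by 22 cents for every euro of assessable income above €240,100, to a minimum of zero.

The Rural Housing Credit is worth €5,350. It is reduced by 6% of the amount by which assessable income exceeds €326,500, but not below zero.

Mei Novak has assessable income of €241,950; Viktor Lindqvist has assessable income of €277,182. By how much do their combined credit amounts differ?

€5,243

Mei (€241,950): Veteran's Credit: 22% of the €1,850 excess over €240,100 is €407; credit = €5,650 − €407 = €5,243. Rural Housing Credit: €241,950 is at or below the €326,500 threshold, so the full €5,350 applies. total €5,243 + €5,350 = €10,593
Viktor (€277,182): Veteran's Credit: 22% of the €37,082 excess over €240,100 is €8,158.04 ≥ base, so the credit is €0. Rural Housing Credit: €277,182 is at or below the €326,500 threshold, so the full €5,350 applies. total €0 + €5,350 = €5,350
Difference: |€10,593 − €5,350| = €5,243.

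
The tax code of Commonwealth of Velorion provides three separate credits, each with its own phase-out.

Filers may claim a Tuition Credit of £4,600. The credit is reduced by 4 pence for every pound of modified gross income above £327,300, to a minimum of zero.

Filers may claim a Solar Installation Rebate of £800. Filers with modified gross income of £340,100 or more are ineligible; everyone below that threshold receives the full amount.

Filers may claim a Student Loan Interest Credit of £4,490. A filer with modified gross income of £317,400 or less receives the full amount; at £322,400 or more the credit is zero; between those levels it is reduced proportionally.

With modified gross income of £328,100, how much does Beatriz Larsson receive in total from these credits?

Tuition Credit: 4% of the £800 excess over £327,300 is £32; credit = £4,600 − £32 = £4,568.
Solar Installation Rebate: £328,100 is below the £340,100 cutoff, so the full £800 applies.
Student Loan Interest Credit: £328,100 is at or above £322,400, so the credit is £0.
Total: £4,568 + £800 + £0 = £5,368.

£5,368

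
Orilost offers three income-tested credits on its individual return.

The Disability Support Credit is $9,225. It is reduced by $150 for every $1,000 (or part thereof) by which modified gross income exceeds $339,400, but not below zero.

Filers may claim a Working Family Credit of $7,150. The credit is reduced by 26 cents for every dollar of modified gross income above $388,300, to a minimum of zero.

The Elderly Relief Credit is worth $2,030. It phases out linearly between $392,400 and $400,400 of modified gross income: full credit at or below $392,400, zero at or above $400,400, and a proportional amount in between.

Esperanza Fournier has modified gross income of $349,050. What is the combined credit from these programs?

Disability Support Credit: income exceeds $339,400 by $9,650, which is 10 full-or-partial $1,000 increments; reduction = 10 × $150 = $1,500, leaving $7,725.
Working Family Credit: $349,050 is at or below the $388,300 threshold, so the full $7,150 applies.
Elderly Relief Credit: $349,050 is at or below the $392,400 threshold, so the full $2,030 applies.
Total: $7,725 + $7,150 + $2,030 = $16,905.

$16,905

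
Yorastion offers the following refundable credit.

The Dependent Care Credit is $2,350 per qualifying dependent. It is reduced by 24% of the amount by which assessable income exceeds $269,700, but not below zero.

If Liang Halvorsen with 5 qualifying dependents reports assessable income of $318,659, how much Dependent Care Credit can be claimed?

$0

Dependent Care Credit: base = 5 × $2,350 = $11,750. 24% of the $48,959 excess over $269,700 is $11,750.16 ≥ base, so the credit is $0.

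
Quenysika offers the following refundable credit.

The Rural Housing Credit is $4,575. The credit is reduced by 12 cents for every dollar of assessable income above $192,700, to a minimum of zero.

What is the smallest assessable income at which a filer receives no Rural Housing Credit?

$230,825

The credit falls by 12% of each dollar above $192,700, so it reaches zero when the excess is $4,575 / 12% = $38,125: income = $192,700 + $38,125 = $230,825.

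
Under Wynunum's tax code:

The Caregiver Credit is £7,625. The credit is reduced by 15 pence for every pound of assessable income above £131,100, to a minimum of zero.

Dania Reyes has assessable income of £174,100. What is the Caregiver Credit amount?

Caregiver Credit: 15% of the £43,000 excess over £131,100 is £6,450; credit = £7,625 − £6,450 = £1,175.

£1,175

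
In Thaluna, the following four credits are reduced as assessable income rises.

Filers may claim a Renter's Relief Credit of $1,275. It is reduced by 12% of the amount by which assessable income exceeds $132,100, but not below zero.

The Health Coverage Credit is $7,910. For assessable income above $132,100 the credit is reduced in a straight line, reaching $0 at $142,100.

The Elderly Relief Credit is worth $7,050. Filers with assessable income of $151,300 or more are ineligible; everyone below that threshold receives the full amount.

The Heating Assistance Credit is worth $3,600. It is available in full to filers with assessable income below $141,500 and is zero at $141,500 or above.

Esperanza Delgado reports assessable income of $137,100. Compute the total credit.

$15,280

Renter's Relief Credit: 12% of the $5,000 excess over $132,100 is $600; credit = $1,275 − $600 = $675.
Health Coverage Credit: $137,100 is $5,000 into a $10,000 phase-out range, leaving 5,000/10,000 of the credit: $7,910 × 5,000/10,000 = $3,955.
Elderly Relief Credit: $137,100 is below the $151,300 cutoff, so the full $7,050 applies.
Heating Assistance Credit: $137,100 is below the $141,500 cutoff, so the full $3,600 applies.
Total: $675 + $3,955 + $7,050 + $3,600 = $15,280.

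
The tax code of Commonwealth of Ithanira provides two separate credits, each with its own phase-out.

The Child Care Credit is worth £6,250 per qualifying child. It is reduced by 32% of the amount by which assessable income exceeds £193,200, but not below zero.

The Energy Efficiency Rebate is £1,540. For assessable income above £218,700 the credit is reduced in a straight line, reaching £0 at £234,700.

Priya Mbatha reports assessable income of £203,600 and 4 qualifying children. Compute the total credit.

£23,212

Child Care Credit: base = 4 × £6,250 = £25,000. 32% of the £10,400 excess over £193,200 is £3,328; credit = £25,000 − £3,328 = £21,672.
Energy Efficiency Rebate: £203,600 is at or below the £218,700 threshold, so the full £1,540 applies.
Total: £21,672 + £1,540 = £23,212.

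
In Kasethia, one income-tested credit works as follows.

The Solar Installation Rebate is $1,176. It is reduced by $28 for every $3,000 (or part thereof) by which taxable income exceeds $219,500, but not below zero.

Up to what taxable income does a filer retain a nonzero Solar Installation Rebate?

After 41 increments the reduction is 41 × $28 = $1,148, leaving $28; one more increment wipes it out. Increment 41 ends at excess 41 × $3,000 = $123,000, so the highest qualifying income is $219,500 + $123,000 = $342,500.

$342,500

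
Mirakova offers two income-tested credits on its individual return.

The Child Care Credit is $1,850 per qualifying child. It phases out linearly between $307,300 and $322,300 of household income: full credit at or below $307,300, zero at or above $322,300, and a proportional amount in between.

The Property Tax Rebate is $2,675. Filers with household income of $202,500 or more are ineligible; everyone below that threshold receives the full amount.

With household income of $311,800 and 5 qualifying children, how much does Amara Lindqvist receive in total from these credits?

$6,475

Child Care Credit: base = 5 × $1,850 = $9,250. $311,800 is $4,500 into a $15,000 phase-out range, leaving 10,500/15,000 of the credit: $9,250 × 10,500/15,000 = $6,475.
Property Tax Rebate: $311,800 meets or exceeds the $202,500 cutoff, so the credit is $0.
Total: $6,475 + $0 = $6,475.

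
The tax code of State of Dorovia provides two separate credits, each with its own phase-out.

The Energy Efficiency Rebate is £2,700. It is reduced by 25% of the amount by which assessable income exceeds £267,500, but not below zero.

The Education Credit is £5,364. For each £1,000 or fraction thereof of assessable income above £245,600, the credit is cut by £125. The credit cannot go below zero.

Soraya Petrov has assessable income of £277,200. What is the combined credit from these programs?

Energy Efficiency Rebate: 25% of the £9,700 excess over £267,500 is £2,425; credit = £2,700 − £2,425 = £275.
Education Credit: income exceeds £245,600 by £31,600, which is 32 full-or-partial £1,000 increments; reduction = 32 × £125 = £4,000, leaving £1,364.
Total: £275 + £1,364 = £1,639.

£1,639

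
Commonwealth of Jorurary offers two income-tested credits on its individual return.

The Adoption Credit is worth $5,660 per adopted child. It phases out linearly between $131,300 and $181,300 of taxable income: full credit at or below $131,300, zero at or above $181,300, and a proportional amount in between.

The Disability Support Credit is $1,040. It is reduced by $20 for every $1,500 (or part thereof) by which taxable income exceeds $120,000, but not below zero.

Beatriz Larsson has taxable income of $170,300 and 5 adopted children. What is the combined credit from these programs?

Adoption Credit: base = 5 × $5,660 = $28,300. $170,300 is $39,000 into a $50,000 phase-out range, leaving 11,000/50,000 of the credit: $28,300 × 11,000/50,000 = $6,226.
Disability Support Credit: income exceeds $120,000 by $50,300, which is 34 full-or-partial $1,500 increments; reduction = 34 × $20 = $680, leaving $360.
Total: $6,226 + $360 = $6,586.

$6,586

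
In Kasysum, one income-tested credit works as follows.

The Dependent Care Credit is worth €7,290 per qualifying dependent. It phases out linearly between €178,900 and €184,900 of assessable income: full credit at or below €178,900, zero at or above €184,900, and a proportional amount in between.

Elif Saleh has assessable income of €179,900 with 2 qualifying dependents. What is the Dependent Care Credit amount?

€12,150

Dependent Care Credit: base = 2 × €7,290 = €14,580. €179,900 is €1,000 into a €6,000 phase-out range, leaving 5,000/6,000 of the credit: €14,580 × 5,000/6,000 = €12,150.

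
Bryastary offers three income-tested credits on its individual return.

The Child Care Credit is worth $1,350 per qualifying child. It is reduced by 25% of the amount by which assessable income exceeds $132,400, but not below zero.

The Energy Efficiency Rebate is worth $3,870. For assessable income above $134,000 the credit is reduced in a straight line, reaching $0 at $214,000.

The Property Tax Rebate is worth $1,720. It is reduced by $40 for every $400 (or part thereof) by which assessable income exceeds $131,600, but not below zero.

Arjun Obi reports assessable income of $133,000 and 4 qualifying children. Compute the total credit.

$10,680

Child Care Credit: base = 4 × $1,350 = $5,400. 25% of the $600 excess over $132,400 is $150; credit = $5,400 − $150 = $5,250.
Energy Efficiency Rebate: $133,000 is at or below the $134,000 threshold, so the full $3,870 applies.
Property Tax Rebate: income exceeds $131,600 by $1,400, which is 4 full-or-partial $400 increments; reduction = 4 × $40 = $160, leaving $1,560.
Total: $5,250 + $3,870 + $1,560 = $10,680.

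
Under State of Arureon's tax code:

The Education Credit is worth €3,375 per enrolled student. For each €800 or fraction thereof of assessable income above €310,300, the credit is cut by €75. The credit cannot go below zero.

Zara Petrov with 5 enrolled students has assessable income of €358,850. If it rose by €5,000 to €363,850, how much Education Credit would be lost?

€450

At €358,850 — base = 5 × €3,375 = €16,875. income exceeds €310,300 by €48,550, which is 61 full-or-partial €800 increments; reduction = 61 × €75 = €4,575, leaving €12,300.
At €363,850 — base = 5 × €3,375 = €16,875. income exceeds €310,300 by €53,550, which is 67 full-or-partial €800 increments; reduction = 67 × €75 = €5,025, leaving €11,850.
Lost: €12,300 − €11,850 = €450.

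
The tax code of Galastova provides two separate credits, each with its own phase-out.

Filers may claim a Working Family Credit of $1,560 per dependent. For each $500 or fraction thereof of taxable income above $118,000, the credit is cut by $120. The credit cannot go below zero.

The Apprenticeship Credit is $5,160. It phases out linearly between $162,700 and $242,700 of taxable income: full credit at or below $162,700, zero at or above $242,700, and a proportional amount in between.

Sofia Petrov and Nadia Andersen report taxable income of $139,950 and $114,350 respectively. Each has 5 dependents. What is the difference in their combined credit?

$5,280

Sofia ($139,950): Working Family Credit: base = 5 × $1,560 = $7,800. income exceeds $118,000 by $21,950, which is 44 full-or-partial $500 increments; reduction = 44 × $120 = $5,280, leaving $2,520. Apprenticeship Credit: $139,950 is at or below the $162,700 threshold, so the full $5,160 applies. total $2,520 + $5,160 = $7,680
Nadia ($114,350): Working Family Credit: base = 5 × $1,560 = $7,800. $114,350 is at or below the $118,000 threshold, so the full $7,800 applies. Apprenticeship Credit: $114,350 is at or below the $162,700 threshold, so the full $5,160 applies. total $7,800 + $5,160 = $12,960
Difference: |$7,680 − $12,960| = $5,280.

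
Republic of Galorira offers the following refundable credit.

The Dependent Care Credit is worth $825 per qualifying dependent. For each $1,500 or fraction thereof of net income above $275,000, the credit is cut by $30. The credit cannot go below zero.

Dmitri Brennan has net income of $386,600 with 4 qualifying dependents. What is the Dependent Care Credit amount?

Dependent Care Credit: base = 4 × $825 = $3,300. income exceeds $275,000 by $111,600, which is 75 full-or-partial $1,500 increments; reduction = 75 × $30 = $2,250, leaving $1,050.

$1,050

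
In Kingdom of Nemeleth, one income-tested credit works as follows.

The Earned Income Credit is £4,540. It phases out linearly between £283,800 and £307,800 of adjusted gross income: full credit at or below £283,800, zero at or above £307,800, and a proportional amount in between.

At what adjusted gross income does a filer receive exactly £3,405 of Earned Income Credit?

£289,800

£3,405 is 3,405/4,540 of the full £4,540, so 1,135/4,540 of the £24,000 range has been used: income = £283,800 + £24,000 × 1,135/4,540 = £289,800.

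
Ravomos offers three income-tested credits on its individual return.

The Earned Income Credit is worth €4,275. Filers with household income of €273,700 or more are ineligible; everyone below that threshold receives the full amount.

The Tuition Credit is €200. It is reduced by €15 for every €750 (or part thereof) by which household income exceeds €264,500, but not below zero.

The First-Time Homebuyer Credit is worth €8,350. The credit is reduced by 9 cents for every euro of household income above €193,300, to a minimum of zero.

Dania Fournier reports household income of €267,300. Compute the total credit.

€6,105

Earned Income Credit: €267,300 is below the €273,700 cutoff, so the full €4,275 applies.
Tuition Credit: income exceeds €264,500 by €2,800, which is 4 full-or-partial €750 increments; reduction = 4 × €15 = €60, leaving €140.
First-Time Homebuyer Credit: 9% of the €74,000 excess over €193,300 is €6,660; credit = €8,350 − €6,660 = €1,690.
Total: €4,275 + €140 + €1,690 = €6,105.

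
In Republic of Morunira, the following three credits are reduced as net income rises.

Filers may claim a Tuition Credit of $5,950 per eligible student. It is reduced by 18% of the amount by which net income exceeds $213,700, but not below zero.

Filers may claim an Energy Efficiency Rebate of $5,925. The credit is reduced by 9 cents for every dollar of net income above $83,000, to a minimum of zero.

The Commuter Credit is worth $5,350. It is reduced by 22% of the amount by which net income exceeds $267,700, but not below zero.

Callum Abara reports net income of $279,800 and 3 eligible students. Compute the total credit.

Tuition Credit: base = 3 × $5,950 = $17,850. 18% of the $66,100 excess over $213,700 is $11,898; credit = $17,850 − $11,898 = $5,952.
Energy Efficiency Rebate: 9% of the $196,800 excess over $83,000 is $17,712 ≥ base, so the credit is $0.
Commuter Credit: 22% of the $12,100 excess over $267,700 is $2,662; credit = $5,350 − $2,662 = $2,688.
Total: $5,952 + $0 + $2,688 = $8,640.

$8,640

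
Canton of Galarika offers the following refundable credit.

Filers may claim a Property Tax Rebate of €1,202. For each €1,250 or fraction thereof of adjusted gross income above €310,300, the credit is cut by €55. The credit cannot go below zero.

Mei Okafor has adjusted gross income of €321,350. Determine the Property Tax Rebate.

€707

Property Tax Rebate: income exceeds €310,300 by €11,050, which is 9 full-or-partial €1,250 increments; reduction = 9 × €55 = €495, leaving €707.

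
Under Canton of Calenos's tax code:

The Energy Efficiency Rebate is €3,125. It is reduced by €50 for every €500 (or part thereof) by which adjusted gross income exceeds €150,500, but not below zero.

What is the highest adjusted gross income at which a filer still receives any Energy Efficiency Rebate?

After 62 increments the reduction is 62 × €50 = €3,100, leaving €25; one more increment wipes it out. Increment 62 ends at excess 62 × €500 = €31,000, so the highest qualifying income is €150,500 + €31,000 = €181,500.

€181,500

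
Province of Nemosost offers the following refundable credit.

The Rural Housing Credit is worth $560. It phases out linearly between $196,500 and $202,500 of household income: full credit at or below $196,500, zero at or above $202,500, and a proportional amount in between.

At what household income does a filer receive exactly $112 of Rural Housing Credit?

$201,300

$112 is 112/560 of the full $560, so 448/560 of the $6,000 range has been used: income = $196,500 + $6,000 × 448/560 = $201,300.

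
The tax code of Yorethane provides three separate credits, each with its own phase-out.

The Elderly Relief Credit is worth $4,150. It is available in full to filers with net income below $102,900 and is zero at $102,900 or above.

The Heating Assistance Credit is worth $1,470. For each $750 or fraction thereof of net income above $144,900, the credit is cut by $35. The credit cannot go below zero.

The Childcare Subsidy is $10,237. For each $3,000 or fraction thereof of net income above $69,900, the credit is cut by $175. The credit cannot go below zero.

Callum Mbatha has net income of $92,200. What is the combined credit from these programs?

$14,457

Elderly Relief Credit: $92,200 is below the $102,900 cutoff, so the full $4,150 applies.
Heating Assistance Credit: $92,200 is at or below the $144,900 threshold, so the full $1,470 applies.
Childcare Subsidy: income exceeds $69,900 by $22,300, which is 8 full-or-partial $3,000 increments; reduction = 8 × $175 = $1,400, leaving $8,837.
Total: $4,150 + $1,470 + $8,837 = $14,457.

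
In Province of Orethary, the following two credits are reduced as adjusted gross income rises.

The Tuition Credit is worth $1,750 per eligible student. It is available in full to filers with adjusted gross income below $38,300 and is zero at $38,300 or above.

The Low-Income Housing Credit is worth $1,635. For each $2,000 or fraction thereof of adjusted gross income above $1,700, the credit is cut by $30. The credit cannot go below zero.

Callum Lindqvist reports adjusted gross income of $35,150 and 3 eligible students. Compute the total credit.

Tuition Credit: base = 3 × $1,750 = $5,250. $35,150 is below the $38,300 cutoff, so the full $5,250 applies.
Low-Income Housing Credit: income exceeds $1,700 by $33,450, which is 17 full-or-partial $2,000 increments; reduction = 17 × $30 = $510, leaving $1,125.
Total: $5,250 + $1,125 = $6,375.

$6,375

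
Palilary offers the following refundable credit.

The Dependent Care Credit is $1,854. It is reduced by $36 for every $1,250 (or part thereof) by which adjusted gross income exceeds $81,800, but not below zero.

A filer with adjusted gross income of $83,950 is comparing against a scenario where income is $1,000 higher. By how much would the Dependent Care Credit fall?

$36

At $83,950 — income exceeds $81,800 by $2,150, which is 2 full-or-partial $1,250 increments; reduction = 2 × $36 = $72, leaving $1,782.
At $84,950 — income exceeds $81,800 by $3,150, which is 3 full-or-partial $1,250 increments; reduction = 3 × $36 = $108, leaving $1,746.
Lost: $1,782 − $1,746 = $36.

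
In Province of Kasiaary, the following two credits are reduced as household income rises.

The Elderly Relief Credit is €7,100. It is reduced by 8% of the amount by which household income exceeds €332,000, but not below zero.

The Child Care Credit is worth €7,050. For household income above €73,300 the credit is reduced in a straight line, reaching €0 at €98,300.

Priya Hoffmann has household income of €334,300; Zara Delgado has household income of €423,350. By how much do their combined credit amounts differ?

€6,916

Priya (€334,300): Elderly Relief Credit: 8% of the €2,300 excess over €332,000 is €184; credit = €7,100 − €184 = €6,916. Child Care Credit: €334,300 is at or above €98,300, so the credit is €0. total €6,916 + €0 = €6,916
Zara (€423,350): Elderly Relief Credit: 8% of the €91,350 excess over €332,000 is €7,308 ≥ base, so the credit is €0. Child Care Credit: €423,350 is at or above €98,300, so the credit is €0. total €0 + €0 = €0
Difference: |€6,916 − €0| = €6,916.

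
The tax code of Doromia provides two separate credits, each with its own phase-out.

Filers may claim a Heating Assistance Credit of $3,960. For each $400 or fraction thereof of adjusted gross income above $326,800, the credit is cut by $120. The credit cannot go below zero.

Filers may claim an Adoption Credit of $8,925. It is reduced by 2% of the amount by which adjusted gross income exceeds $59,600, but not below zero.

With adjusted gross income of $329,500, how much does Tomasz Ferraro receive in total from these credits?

Heating Assistance Credit: income exceeds $326,800 by $2,700, which is 7 full-or-partial $400 increments; reduction = 7 × $120 = $840, leaving $3,120.
Adoption Credit: 2% of the $269,900 excess over $59,600 is $5,398; credit = $8,925 − $5,398 = $3,527.
Total: $3,120 + $3,527 = $6,647.

$6,647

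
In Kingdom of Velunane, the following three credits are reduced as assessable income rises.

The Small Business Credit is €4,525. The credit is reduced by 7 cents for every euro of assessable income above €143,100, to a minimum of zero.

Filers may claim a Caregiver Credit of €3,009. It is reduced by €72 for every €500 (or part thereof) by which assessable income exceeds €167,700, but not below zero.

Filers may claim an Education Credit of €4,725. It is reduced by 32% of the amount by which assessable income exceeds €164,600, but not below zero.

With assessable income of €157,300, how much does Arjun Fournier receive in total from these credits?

€11,265

Small Business Credit: 7% of the €14,200 excess over €143,100 is €994; credit = €4,525 − €994 = €3,531.
Caregiver Credit: €157,300 is at or below the €167,700 threshold, so the full €3,009 applies.
Education Credit: €157,300 is at or below the €164,600 threshold, so the full €4,725 applies.
Total: €3,531 + €3,009 + €4,725 = €11,265.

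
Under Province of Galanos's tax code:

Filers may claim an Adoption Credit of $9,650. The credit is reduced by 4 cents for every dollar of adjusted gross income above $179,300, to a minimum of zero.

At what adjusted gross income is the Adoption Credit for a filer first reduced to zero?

The credit falls by 4% of each dollar above $179,300, so it reaches zero when the excess is $9,650 / 4% = $241,250: income = $179,300 + $241,250 = $420,550.

$420,550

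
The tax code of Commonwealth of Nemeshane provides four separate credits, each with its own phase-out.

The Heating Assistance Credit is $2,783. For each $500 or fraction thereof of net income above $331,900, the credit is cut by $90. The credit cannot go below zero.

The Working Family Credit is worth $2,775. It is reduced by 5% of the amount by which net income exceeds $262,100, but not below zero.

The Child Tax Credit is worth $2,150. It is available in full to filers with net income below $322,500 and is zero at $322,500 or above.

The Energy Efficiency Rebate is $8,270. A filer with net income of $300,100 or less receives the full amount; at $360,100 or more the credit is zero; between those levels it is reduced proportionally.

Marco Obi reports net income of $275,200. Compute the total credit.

$15,323

Heating Assistance Credit: $275,200 is at or below the $331,900 threshold, so the full $2,783 applies.
Working Family Credit: 5% of the $13,100 excess over $262,100 is $655; credit = $2,775 − $655 = $2,120.
Child Tax Credit: $275,200 is below the $322,500 cutoff, so the full $2,150 applies.
Energy Efficiency Rebate: $275,200 is at or below the $300,100 threshold, so the full $8,270 applies.
Total: $2,783 + $2,120 + $2,150 + $8,270 = $15,323.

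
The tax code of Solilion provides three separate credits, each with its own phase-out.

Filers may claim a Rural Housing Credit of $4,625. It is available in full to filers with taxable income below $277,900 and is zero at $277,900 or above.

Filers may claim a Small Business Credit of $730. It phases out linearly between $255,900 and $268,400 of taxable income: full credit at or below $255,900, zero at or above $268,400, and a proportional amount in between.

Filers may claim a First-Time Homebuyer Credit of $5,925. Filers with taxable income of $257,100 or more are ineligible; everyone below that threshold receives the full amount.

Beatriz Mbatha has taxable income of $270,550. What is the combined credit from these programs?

$4,625

Rural Housing Credit: $270,550 is below the $277,900 cutoff, so the full $4,625 applies.
Small Business Credit: $270,550 is at or above $268,400, so the credit is $0.
First-Time Homebuyer Credit: $270,550 meets or exceeds the $257,100 cutoff, so the credit is $0.
Total: $4,625 + $0 + $0 = $4,625.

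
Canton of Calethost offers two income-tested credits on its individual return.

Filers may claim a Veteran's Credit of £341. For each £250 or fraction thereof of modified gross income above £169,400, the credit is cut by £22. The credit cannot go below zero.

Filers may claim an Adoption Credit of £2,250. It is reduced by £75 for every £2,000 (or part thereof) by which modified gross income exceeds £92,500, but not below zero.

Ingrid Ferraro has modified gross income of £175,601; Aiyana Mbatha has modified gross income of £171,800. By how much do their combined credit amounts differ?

£121

Ingrid (£175,601): Veteran's Credit: income exceeds £169,400 by £6,201 → 25 increments × £22 = £550 ≥ base, so the credit is £0. Adoption Credit: income exceeds £92,500 by £83,101 → 42 increments × £75 = £3,150 ≥ base, so the credit is £0. total £0 + £0 = £0
Aiyana (£171,800): Veteran's Credit: income exceeds £169,400 by £2,400, which is 10 full-or-partial £250 increments; reduction = 10 × £22 = £220, leaving £121. Adoption Credit: income exceeds £92,500 by £79,300 → 40 increments × £75 = £3,000 ≥ base, so the credit is £0. total £121 + £0 = £121
Difference: |£0 − £121| = £121.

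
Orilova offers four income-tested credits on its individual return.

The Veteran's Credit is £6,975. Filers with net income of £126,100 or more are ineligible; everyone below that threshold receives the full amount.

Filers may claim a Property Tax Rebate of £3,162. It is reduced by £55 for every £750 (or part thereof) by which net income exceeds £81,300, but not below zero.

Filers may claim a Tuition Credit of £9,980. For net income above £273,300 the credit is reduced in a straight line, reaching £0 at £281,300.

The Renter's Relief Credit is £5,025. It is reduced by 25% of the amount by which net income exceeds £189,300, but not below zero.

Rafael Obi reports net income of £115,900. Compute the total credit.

£22,557

Veteran's Credit: £115,900 is below the £126,100 cutoff, so the full £6,975 applies.
Property Tax Rebate: income exceeds £81,300 by £34,600, which is 47 full-or-partial £750 increments; reduction = 47 × £55 = £2,585, leaving £577.
Tuition Credit: £115,900 is at or below the £273,300 threshold, so the full £9,980 applies.
Renter's Relief Credit: £115,900 is at or below the £189,300 threshold, so the full £5,025 applies.
Total: £6,975 + £577 + £9,980 + £5,025 = £22,557.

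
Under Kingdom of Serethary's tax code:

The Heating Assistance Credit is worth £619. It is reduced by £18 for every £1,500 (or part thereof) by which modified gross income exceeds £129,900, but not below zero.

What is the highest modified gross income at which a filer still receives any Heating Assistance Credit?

£180,900

After 34 increments the reduction is 34 × £18 = £612, leaving £7; one more increment wipes it out. Increment 34 ends at excess 34 × £1,500 = £51,000, so the highest qualifying income is £129,900 + £51,000 = £180,900.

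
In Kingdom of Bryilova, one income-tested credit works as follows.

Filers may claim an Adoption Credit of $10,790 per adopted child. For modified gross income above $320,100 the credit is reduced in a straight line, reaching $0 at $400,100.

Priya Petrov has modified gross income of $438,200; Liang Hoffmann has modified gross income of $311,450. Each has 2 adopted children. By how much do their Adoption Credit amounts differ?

Priya ($438,200): Adoption Credit: base = 2 × $10,790 = $21,580. $438,200 is at or above $400,100, so the credit is $0.
Liang ($311,450): Adoption Credit: base = 2 × $10,790 = $21,580. $311,450 is at or below the $320,100 threshold, so the full $21,580 applies.
Difference: |$0 − $21,580| = $21,580.

$21,580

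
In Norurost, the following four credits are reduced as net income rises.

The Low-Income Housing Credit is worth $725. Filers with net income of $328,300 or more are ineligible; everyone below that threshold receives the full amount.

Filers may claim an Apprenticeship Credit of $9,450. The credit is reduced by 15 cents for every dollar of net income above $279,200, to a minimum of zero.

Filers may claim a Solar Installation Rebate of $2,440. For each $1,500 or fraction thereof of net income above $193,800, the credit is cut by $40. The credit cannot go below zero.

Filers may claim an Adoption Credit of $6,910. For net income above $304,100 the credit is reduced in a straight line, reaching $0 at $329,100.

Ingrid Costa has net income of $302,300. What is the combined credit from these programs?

Low-Income Housing Credit: $302,300 is below the $328,300 cutoff, so the full $725 applies.
Apprenticeship Credit: 15% of the $23,100 excess over $279,200 is $3,465; credit = $9,450 − $3,465 = $5,985.
Solar Installation Rebate: income exceeds $193,800 by $108,500 → 73 increments × $40 = $2,920 ≥ base, so the credit is $0.
Adoption Credit: $302,300 is at or below the $304,100 threshold, so the full $6,910 applies.
Total: $725 + $5,985 + $0 + $6,910 = $13,620.

$13,620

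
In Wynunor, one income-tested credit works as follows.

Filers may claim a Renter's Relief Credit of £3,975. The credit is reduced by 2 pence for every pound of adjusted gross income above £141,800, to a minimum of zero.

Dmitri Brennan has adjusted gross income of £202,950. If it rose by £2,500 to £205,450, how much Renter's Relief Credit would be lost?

£50

At £202,950 — 2% of the £61,150 excess over £141,800 is £1,223; credit = £3,975 − £1,223 = £2,752.
At £205,450 — 2% of the £63,650 excess over £141,800 is £1,273; credit = £3,975 − £1,273 = £2,702.
Lost: £2,752 − £2,702 = £50.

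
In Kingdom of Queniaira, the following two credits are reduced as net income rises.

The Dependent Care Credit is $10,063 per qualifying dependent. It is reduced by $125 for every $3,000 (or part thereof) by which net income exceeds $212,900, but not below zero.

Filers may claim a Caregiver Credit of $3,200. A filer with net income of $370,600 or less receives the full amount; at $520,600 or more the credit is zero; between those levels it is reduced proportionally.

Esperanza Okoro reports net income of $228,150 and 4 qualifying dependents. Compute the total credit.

Dependent Care Credit: base = 4 × $10,063 = $40,252. income exceeds $212,900 by $15,250, which is 6 full-or-partial $3,000 increments; reduction = 6 × $125 = $750, leaving $39,502.
Caregiver Credit: $228,150 is at or below the $370,600 threshold, so the full $3,200 applies.
Total: $39,502 + $3,200 = $42,702.

$42,702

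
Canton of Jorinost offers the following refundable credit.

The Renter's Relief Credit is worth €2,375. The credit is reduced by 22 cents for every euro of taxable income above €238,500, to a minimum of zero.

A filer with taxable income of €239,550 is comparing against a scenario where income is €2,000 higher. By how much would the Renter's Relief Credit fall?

At €239,550 — 22% of the €1,050 excess over €238,500 is €231; credit = €2,375 − €231 = €2,144.
At €241,550 — 22% of the €3,050 excess over €238,500 is €671; credit = €2,375 − €671 = €1,704.
Lost: €2,144 − €1,704 = €440.

€440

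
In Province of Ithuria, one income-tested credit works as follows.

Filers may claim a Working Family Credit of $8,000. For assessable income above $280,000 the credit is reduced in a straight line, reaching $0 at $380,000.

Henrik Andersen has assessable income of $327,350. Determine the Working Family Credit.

$4,212

Working Family Credit: $327,350 is $47,350 into a $100,000 phase-out range, leaving 52,650/100,000 of the credit: $8,000 × 52,650/100,000 = $4,212.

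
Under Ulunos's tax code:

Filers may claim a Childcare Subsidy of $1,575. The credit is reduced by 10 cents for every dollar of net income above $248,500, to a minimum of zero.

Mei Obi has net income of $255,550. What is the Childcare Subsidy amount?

Childcare Subsidy: 10% of the $7,050 excess over $248,500 is $705; credit = $1,575 − $705 = $870.

$870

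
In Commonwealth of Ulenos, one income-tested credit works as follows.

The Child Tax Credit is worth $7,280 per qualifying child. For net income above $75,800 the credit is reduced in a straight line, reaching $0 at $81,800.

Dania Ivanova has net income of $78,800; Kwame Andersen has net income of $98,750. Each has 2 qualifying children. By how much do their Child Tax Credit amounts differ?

Dania ($78,800): Child Tax Credit: base = 2 × $7,280 = $14,560. $78,800 is $3,000 into a $6,000 phase-out range, leaving 3,000/6,000 of the credit: $14,560 × 3,000/6,000 = $7,280.
Kwame ($98,750): Child Tax Credit: base = 2 × $7,280 = $14,560. $98,750 is at or above $81,800, so the credit is $0.
Difference: |$7,280 − $0| = $7,280.

$7,280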